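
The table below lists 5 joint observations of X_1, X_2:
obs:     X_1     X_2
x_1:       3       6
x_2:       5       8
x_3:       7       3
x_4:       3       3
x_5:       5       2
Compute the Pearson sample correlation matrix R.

Step 1 — column means:
  mean(X_1) = (3 + 5 + 7 + 3 + 5) / 5 = 23/5 = 4.6
  mean(X_2) = (6 + 8 + 3 + 3 + 2) / 5 = 22/5 = 4.4

Step 2 — sample variances and covariances s[i,j] = (1/(n-1)) · Σ_k (x_{k,i} - mean_i) · (x_{k,j} - mean_j), with n-1 = 4:
  s[X_1,X_1] = ((-1.6)·(-1.6) + (0.4)·(0.4) + (2.4)·(2.4) + (-1.6)·(-1.6) + (0.4)·(0.4)) / 4 = 11.2/4 = 2.8
  s[X_1,X_2] = ((-1.6)·(1.6) + (0.4)·(3.6) + (2.4)·(-1.4) + (-1.6)·(-1.4) + (0.4)·(-2.4)) / 4 = -3.2/4 = -0.8
  s[X_2,X_2] = ((1.6)·(1.6) + (3.6)·(3.6) + (-1.4)·(-1.4) + (-1.4)·(-1.4) + (-2.4)·(-2.4)) / 4 = 25.2/4 = 6.3
  Sample standard deviations s_i = √(s[i,i]):
  s(X_1) = √(2.8) = 1.6733
  s(X_2) = √(6.3) = 2.51

Step 3 — r_{ij} = s_{ij} / (s_i · s_j):
  r[X_1,X_1] = 1 (diagonal).
  r[X_1,X_2] = -0.8 / (1.6733 · 2.51) = -0.8 / 4.2 = -0.1905
  r[X_2,X_2] = 1 (diagonal).

R is symmetric with unit diagonal. Assembling:

R = [[1, -0.1905],
 [-0.1905, 1]]


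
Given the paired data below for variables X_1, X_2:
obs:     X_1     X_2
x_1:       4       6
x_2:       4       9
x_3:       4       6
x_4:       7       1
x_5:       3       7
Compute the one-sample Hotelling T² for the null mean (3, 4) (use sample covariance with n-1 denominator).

Step 1 — sample mean vector:
  mean(X_1) = (4 + 4 + 4 + 7 + 3) / 5 = 22/5 = 4.4
  mean(X_2) = (6 + 9 + 6 + 1 + 7) / 5 = 29/5 = 5.8
  x̄ = (4.4, 5.8),  deviation x̄ - mu_0 = (4.4, 5.8) - (3, 4) = (1.4, 1.8).

Step 2 — sample covariance matrix, S[i,j] = (1/(n-1)) · Σ_k (x_{k,i} - mean_i) · (x_{k,j} - mean_j), divisor n-1 = 4:
  S[X_1,X_1] = ((-0.4)·(-0.4) + (-0.4)·(-0.4) + (-0.4)·(-0.4) + (2.6)·(2.6) + (-1.4)·(-1.4)) / 4 = 9.2/4 = 2.3
  S[X_1,X_2] = ((-0.4)·(0.2) + (-0.4)·(3.2) + (-0.4)·(0.2) + (2.6)·(-4.8) + (-1.4)·(1.2)) / 4 = -15.6/4 = -3.9
  S[X_2,X_2] = ((0.2)·(0.2) + (3.2)·(3.2) + (0.2)·(0.2) + (-4.8)·(-4.8) + (1.2)·(1.2)) / 4 = 34.8/4 = 8.7
  S = [[2.3, -3.9],
 [-3.9, 8.7]].

Step 3 — invert S. det(S) = 2.3·8.7 - (-3.9)² = 4.8.
  S^{-1} = (1/det) · [[d, -b], [-b, a]] = [[1.8125, 0.8125],
 [0.8125, 0.4792]].

Step 4 — quadratic form (x̄ - mu_0)^T · S^{-1} · (x̄ - mu_0):
  S^{-1} · (x̄ - mu_0) = (4, 2),
  (x̄ - mu_0)^T · [...] = (1.4)·(4) + (1.8)·(2) = 9.2.

Step 5 — scale by n: T² = 5 · 9.2 = 46.

T² ≈ 46


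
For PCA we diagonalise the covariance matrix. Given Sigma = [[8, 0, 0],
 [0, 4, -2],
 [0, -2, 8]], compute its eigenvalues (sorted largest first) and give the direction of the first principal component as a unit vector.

Step 1 — characteristic polynomial p(λ) = det(λI - Sigma) = λ³ - tr·λ² + c_1·λ - det, where tr = trace, c_1 = sum of the principal 2×2 minors, det = det(Sigma):
  tr = 8 + 4 + 8 = 20,
  c_1 = (8·4 - (0)²) + (8·8 - (0)²) + (4·8 - (-2)²) = 32 + 64 + 28 = 124,
  det = 8·(4·8 - (-2)²) - (0)·((0)·8 - (-2)·(0)) + (0)·((0)·(-2) - 4·(0)) = 8·(28) - (0)·(0) + (0)·(0) = 224.
  So p(λ) = λ³ - 20λ² + 124λ - 224.
Step 2 — look for an integer root (rational root theorem: any rational root is an integer divisor of 224). Testing λ = 8:
  p(8) = 512 - 1280 + 992 - 224 = 0  ✓
  Dividing out (λ - 8): p(λ) = (λ - 8)(λ² - 12λ + 28).
Step 3 — remaining eigenvalues from the quadratic λ² - 12λ + 28 = 0:
  Δ = 12² - 4·28 = 144 - 112 = 32,  λ = (12 ± √32)/2 = (12 ± 5.6569)/2 ≈ 8.8284 or 3.1716.
  Sorted: λ_1 = 8.8284,  λ_2 = 8,  λ_3 = 3.1716  (check: sum = 20 = tr ✓).

Step 4 — unit eigenvector for λ_1 ≈ 8.8284: v spans the null space of (Sigma - λ_1 I), whose rows are
  r_1 = (-0.8284, 0, 0),  r_2 = (0, -4.8284, -2),  r_3 = (0, -2, -0.8284).
  v is orthogonal to every row, so take v ∝ r_1 × r_2 = ((0)·(-2) - (0)·(-4.8284), (0)·(0) - (-0.8284)·(-2), (-0.8284)·(-4.8284) - (0)·(0)) ≈ (0, -1.6569, 4).
  Rescale (multiply by -1 so the first nonzero entry is positive): u = (0, 1.6569, -4).
  ||u|| = √((0)² + (1.6569)² + (-4)²) = √(18.7452) ≈ 4.3296,  v_1 = u/||u|| ≈ (0, 0.3827, -0.9239) (||v_1|| = 1).

λ_1 = 8.8284,  λ_2 = 8,  λ_3 = 3.1716;  v_1 ≈ (0, 0.3827, -0.9239)


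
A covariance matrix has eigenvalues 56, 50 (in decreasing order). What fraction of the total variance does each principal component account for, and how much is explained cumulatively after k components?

Step 1 — total variance = trace(Sigma) = Σ λ_i = 56 + 50 = 106.

Step 2 — fraction explained by component i = λ_i / Σ λ:
  PC1: 56/106 = 0.5283
  PC2: 50/106 = 0.4717

Step 3 — cumulative fraction after k components = (λ_1 + ... + λ_k) / Σ λ:
  k = 1: 56/106 = 0.5283
  k = 2: (56 + 50)/106 = 106/106 = 1

Summary (fraction, with percent):

explained: PC1 0.5283 (52.83%), PC2 0.4717 (47.17%);  cumulative: 0.5283, 1


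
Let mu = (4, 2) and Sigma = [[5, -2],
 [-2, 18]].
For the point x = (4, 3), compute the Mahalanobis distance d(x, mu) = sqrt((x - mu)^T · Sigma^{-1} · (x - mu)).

Step 1 — centre the observation: (x - mu) = (0, 1).

Step 2 — invert Sigma. det(Sigma) = 5·18 - (-2)² = 86.
  Sigma^{-1} = (1/det) · [[d, -b], [-b, a]] = [[0.2093, 0.0233],
 [0.0233, 0.0581]].

Step 3 — form the quadratic (x - mu)^T · Sigma^{-1} · (x - mu):
  Sigma^{-1} · (x - mu) = (0.0233, 0.0581).
  (x - mu)^T · [Sigma^{-1} · (x - mu)] = (0)·(0.0233) + (1)·(0.0581) = 0.0581.

Step 4 — take square root: d = √(0.0581) ≈ 0.2411.

d(x, mu) = √(0.0581) ≈ 0.2411


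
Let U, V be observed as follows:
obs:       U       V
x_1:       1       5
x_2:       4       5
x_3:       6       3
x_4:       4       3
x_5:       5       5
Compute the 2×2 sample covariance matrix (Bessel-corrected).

Step 1 — column means:
  mean(U) = (1 + 4 + 6 + 4 + 5) / 5 = 20/5 = 4
  mean(V) = (5 + 5 + 3 + 3 + 5) / 5 = 21/5 = 4.2

Step 2 — sample covariance S[i,j] = (1/(n-1)) · Σ_k (x_{k,i} - mean_i) · (x_{k,j} - mean_j), with n-1 = 4.
  S[U,U] = ((-3)·(-3) + (0)·(0) + (2)·(2) + (0)·(0) + (1)·(1)) / 4 = 14/4 = 3.5
  S[U,V] = ((-3)·(0.8) + (0)·(0.8) + (2)·(-1.2) + (0)·(-1.2) + (1)·(0.8)) / 4 = -4/4 = -1
  S[V,V] = ((0.8)·(0.8) + (0.8)·(0.8) + (-1.2)·(-1.2) + (-1.2)·(-1.2) + (0.8)·(0.8)) / 4 = 4.8/4 = 1.2

S is symmetric (S[j,i] = S[i,j]). Assembling:

S = [[3.5, -1],
 [-1, 1.2]]


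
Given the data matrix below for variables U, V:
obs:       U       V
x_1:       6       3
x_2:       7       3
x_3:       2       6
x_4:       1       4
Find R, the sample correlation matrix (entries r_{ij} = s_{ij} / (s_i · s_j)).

Step 1 — column means:
  mean(U) = (6 + 7 + 2 + 1) / 4 = 16/4 = 4
  mean(V) = (3 + 3 + 6 + 4) / 4 = 16/4 = 4

Step 2 — sample variances and covariances s[i,j] = (1/(n-1)) · Σ_k (x_{k,i} - mean_i) · (x_{k,j} - mean_j), with n-1 = 3:
  s[U,U] = ((2)·(2) + (3)·(3) + (-2)·(-2) + (-3)·(-3)) / 3 = 26/3 = 8.6667
  s[U,V] = ((2)·(-1) + (3)·(-1) + (-2)·(2) + (-3)·(0)) / 3 = -9/3 = -3
  s[V,V] = ((-1)·(-1) + (-1)·(-1) + (2)·(2) + (0)·(0)) / 3 = 6/3 = 2
  Sample standard deviations s_i = √(s[i,i]):
  s(U) = √(8.6667) = 2.9439
  s(V) = √(2) = 1.4142

Step 3 — r_{ij} = s_{ij} / (s_i · s_j):
  r[U,U] = 1 (diagonal).
  r[U,V] = -3 / (2.9439 · 1.4142) = -3 / 4.1633 = -0.7206
  r[V,V] = 1 (diagonal).

R is symmetric with unit diagonal. Assembling:

R = [[1, -0.7206],
 [-0.7206, 1]]


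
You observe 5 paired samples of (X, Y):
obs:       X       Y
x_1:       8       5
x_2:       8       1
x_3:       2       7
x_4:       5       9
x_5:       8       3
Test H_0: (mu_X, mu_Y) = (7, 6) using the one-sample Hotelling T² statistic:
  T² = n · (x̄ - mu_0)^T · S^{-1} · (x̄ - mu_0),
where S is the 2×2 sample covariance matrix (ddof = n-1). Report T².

Step 1 — sample mean vector:
  mean(X) = (8 + 8 + 2 + 5 + 8) / 5 = 31/5 = 6.2
  mean(Y) = (5 + 1 + 7 + 9 + 3) / 5 = 25/5 = 5
  x̄ = (6.2, 5),  deviation x̄ - mu_0 = (6.2, 5) - (7, 6) = (-0.8, -1).

Step 2 — sample covariance matrix, S[i,j] = (1/(n-1)) · Σ_k (x_{k,i} - mean_i) · (x_{k,j} - mean_j), divisor n-1 = 4:
  S[X,X] = ((1.8)·(1.8) + (1.8)·(1.8) + (-4.2)·(-4.2) + (-1.2)·(-1.2) + (1.8)·(1.8)) / 4 = 28.8/4 = 7.2
  S[X,Y] = ((1.8)·(0) + (1.8)·(-4) + (-4.2)·(2) + (-1.2)·(4) + (1.8)·(-2)) / 4 = -24/4 = -6
  S[Y,Y] = ((0)·(0) + (-4)·(-4) + (2)·(2) + (4)·(4) + (-2)·(-2)) / 4 = 40/4 = 10
  S = [[7.2, -6],
 [-6, 10]].

Step 3 — invert S. det(S) = 7.2·10 - (-6)² = 36.
  S^{-1} = (1/det) · [[d, -b], [-b, a]] = [[0.2778, 0.1667],
 [0.1667, 0.2]].

Step 4 — quadratic form (x̄ - mu_0)^T · S^{-1} · (x̄ - mu_0):
  S^{-1} · (x̄ - mu_0) = (-0.3889, -0.3333),
  (x̄ - mu_0)^T · [...] = (-0.8)·(-0.3889) + (-1)·(-0.3333) = 0.6444.

Step 5 — scale by n: T² = 5 · 0.6444 = 3.2222.

T² ≈ 3.2222


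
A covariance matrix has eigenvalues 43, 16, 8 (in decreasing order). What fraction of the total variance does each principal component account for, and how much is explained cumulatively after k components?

Step 1 — total variance = trace(Sigma) = Σ λ_i = 43 + 16 + 8 = 67.

Step 2 — fraction explained by component i = λ_i / Σ λ:
  PC1: 43/67 = 0.6418
  PC2: 16/67 = 0.2388
  PC3: 8/67 = 0.1194

Step 3 — cumulative fraction after k components = (λ_1 + ... + λ_k) / Σ λ:
  k = 1: 43/67 = 0.6418
  k = 2: (43 + 16)/67 = 59/67 = 0.8806
  k = 3: (43 + 16 + 8)/67 = 67/67 = 1

Summary (fraction, with percent):

explained: PC1 0.6418 (64.18%), PC2 0.2388 (23.88%), PC3 0.1194 (11.94%);  cumulative: 0.6418, 0.8806, 1


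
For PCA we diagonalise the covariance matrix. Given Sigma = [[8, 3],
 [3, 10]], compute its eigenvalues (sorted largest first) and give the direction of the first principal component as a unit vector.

Step 1 — characteristic polynomial of 2×2 Sigma:
  det(Sigma - λI) = λ² - trace · λ + det = 0.
  trace = 8 + 10 = 18, det = 8·10 - (3)² = 71.
Step 2 — discriminant:
  Δ = trace² - 4·det = 324 - 284 = 40.
Step 3 — eigenvalues:
  λ = (trace ± √Δ)/2 = (18 ± 6.3246)/2,
  λ_1 = 12.1623,  λ_2 = 5.8377.

Step 4 — unit eigenvector for λ_1: solve (Sigma - λ_1 I)v = 0. First row:
  (8 - 12.1623)·v_x + (3)·v_y = 0, i.e. (-4.1623)·v_x + (3)·v_y = 0,
  so v ∝ (b, λ_1 - a) = (3, 4.1623) = u.
  ||u|| = √((3)² + (4.1623)²) = √(26.3246) ≈ 5.1307,
  v_1 = u/||u|| ≈ (0.5847, 0.8112) (||v_1|| = 1).

λ_1 = 12.1623,  λ_2 = 5.8377;  v_1 ≈ (0.5847, 0.8112)


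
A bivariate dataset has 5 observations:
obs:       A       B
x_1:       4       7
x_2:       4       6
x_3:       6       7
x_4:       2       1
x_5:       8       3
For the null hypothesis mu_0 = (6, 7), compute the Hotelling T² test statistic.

Step 1 — sample mean vector:
  mean(A) = (4 + 4 + 6 + 2 + 8) / 5 = 24/5 = 4.8
  mean(B) = (7 + 6 + 7 + 1 + 3) / 5 = 24/5 = 4.8
  x̄ = (4.8, 4.8),  deviation x̄ - mu_0 = (4.8, 4.8) - (6, 7) = (-1.2, -2.2).

Step 2 — sample covariance matrix, S[i,j] = (1/(n-1)) · Σ_k (x_{k,i} - mean_i) · (x_{k,j} - mean_j), divisor n-1 = 4:
  S[A,A] = ((-0.8)·(-0.8) + (-0.8)·(-0.8) + (1.2)·(1.2) + (-2.8)·(-2.8) + (3.2)·(3.2)) / 4 = 20.8/4 = 5.2
  S[A,B] = ((-0.8)·(2.2) + (-0.8)·(1.2) + (1.2)·(2.2) + (-2.8)·(-3.8) + (3.2)·(-1.8)) / 4 = 4.8/4 = 1.2
  S[B,B] = ((2.2)·(2.2) + (1.2)·(1.2) + (2.2)·(2.2) + (-3.8)·(-3.8) + (-1.8)·(-1.8)) / 4 = 28.8/4 = 7.2
  S = [[5.2, 1.2],
 [1.2, 7.2]].

Step 3 — invert S. det(S) = 5.2·7.2 - (1.2)² = 36.
  S^{-1} = (1/det) · [[d, -b], [-b, a]] = [[0.2, -0.0333],
 [-0.0333, 0.1444]].

Step 4 — quadratic form (x̄ - mu_0)^T · S^{-1} · (x̄ - mu_0):
  S^{-1} · (x̄ - mu_0) = (-0.1667, -0.2778),
  (x̄ - mu_0)^T · [...] = (-1.2)·(-0.1667) + (-2.2)·(-0.2778) = 0.8111.

Step 5 — scale by n: T² = 5 · 0.8111 = 4.0556.

T² ≈ 4.0556


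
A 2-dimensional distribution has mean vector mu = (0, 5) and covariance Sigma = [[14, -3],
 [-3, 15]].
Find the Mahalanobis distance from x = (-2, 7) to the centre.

Step 1 — centre the observation: (x - mu) = (-2, 2).

Step 2 — invert Sigma. det(Sigma) = 14·15 - (-3)² = 201.
  Sigma^{-1} = (1/det) · [[d, -b], [-b, a]] = [[0.0746, 0.0149],
 [0.0149, 0.0697]].

Step 3 — form the quadratic (x - mu)^T · Sigma^{-1} · (x - mu):
  Sigma^{-1} · (x - mu) = (-0.1194, 0.1095).
  (x - mu)^T · [Sigma^{-1} · (x - mu)] = (-2)·(-0.1194) + (2)·(0.1095) = 0.4577.

Step 4 — take square root: d = √(0.4577) ≈ 0.6765.

d(x, mu) = √(0.4577) ≈ 0.6765


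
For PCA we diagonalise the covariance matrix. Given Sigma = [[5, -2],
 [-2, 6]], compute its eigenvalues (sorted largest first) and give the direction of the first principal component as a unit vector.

Step 1 — characteristic polynomial of 2×2 Sigma:
  det(Sigma - λI) = λ² - trace · λ + det = 0.
  trace = 5 + 6 = 11, det = 5·6 - (-2)² = 26.
Step 2 — discriminant:
  Δ = trace² - 4·det = 121 - 104 = 17.
Step 3 — eigenvalues:
  λ = (trace ± √Δ)/2 = (11 ± 4.1231)/2,
  λ_1 = 7.5616,  λ_2 = 3.4384.

Step 4 — unit eigenvector for λ_1: solve (Sigma - λ_1 I)v = 0. First row:
  (5 - 7.5616)·v_x + (-2)·v_y = 0, i.e. (-2.5616)·v_x + (-2)·v_y = 0,
  so v ∝ (b, λ_1 - a) = (-2, 2.5616); multiply by -1 so the first entry is positive: u = (2, -2.5616).
  ||u|| = √((2)² + (-2.5616)²) = √(10.5616) ≈ 3.2499,
  v_1 = u/||u|| ≈ (0.6154, -0.7882) (||v_1|| = 1).

λ_1 = 7.5616,  λ_2 = 3.4384;  v_1 ≈ (0.6154, -0.7882)


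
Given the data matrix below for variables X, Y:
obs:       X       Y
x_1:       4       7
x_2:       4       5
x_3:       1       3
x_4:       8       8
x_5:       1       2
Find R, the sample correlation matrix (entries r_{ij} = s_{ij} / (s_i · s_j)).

Step 1 — column means:
  mean(X) = (4 + 4 + 1 + 8 + 1) / 5 = 18/5 = 3.6
  mean(Y) = (7 + 5 + 3 + 8 + 2) / 5 = 25/5 = 5

Step 2 — sample variances and covariances s[i,j] = (1/(n-1)) · Σ_k (x_{k,i} - mean_i) · (x_{k,j} - mean_j), with n-1 = 4:
  s[X,X] = ((0.4)·(0.4) + (0.4)·(0.4) + (-2.6)·(-2.6) + (4.4)·(4.4) + (-2.6)·(-2.6)) / 4 = 33.2/4 = 8.3
  s[X,Y] = ((0.4)·(2) + (0.4)·(0) + (-2.6)·(-2) + (4.4)·(3) + (-2.6)·(-3)) / 4 = 27/4 = 6.75
  s[Y,Y] = ((2)·(2) + (0)·(0) + (-2)·(-2) + (3)·(3) + (-3)·(-3)) / 4 = 26/4 = 6.5
  Sample standard deviations s_i = √(s[i,i]):
  s(X) = √(8.3) = 2.881
  s(Y) = √(6.5) = 2.5495

Step 3 — r_{ij} = s_{ij} / (s_i · s_j):
  r[X,X] = 1 (diagonal).
  r[X,Y] = 6.75 / (2.881 · 2.5495) = 6.75 / 7.3451 = 0.919
  r[Y,Y] = 1 (diagonal).

R is symmetric with unit diagonal. Assembling:

R = [[1, 0.919],
 [0.919, 1]]


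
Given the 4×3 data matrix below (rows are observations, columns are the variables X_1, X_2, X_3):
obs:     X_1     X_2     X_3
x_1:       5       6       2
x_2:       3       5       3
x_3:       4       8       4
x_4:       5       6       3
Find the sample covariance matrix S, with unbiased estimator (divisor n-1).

Step 1 — column means:
  mean(X_1) = (5 + 3 + 4 + 5) / 4 = 17/4 = 4.25
  mean(X_2) = (6 + 5 + 8 + 6) / 4 = 25/4 = 6.25
  mean(X_3) = (2 + 3 + 4 + 3) / 4 = 12/4 = 3

Step 2 — sample covariance S[i,j] = (1/(n-1)) · Σ_k (x_{k,i} - mean_i) · (x_{k,j} - mean_j), with n-1 = 3.
  S[X_1,X_1] = ((0.75)·(0.75) + (-1.25)·(-1.25) + (-0.25)·(-0.25) + (0.75)·(0.75)) / 3 = 2.75/3 = 0.9167
  S[X_1,X_2] = ((0.75)·(-0.25) + (-1.25)·(-1.25) + (-0.25)·(1.75) + (0.75)·(-0.25)) / 3 = 0.75/3 = 0.25
  S[X_1,X_3] = ((0.75)·(-1) + (-1.25)·(0) + (-0.25)·(1) + (0.75)·(0)) / 3 = -1/3 = -0.3333
  S[X_2,X_2] = ((-0.25)·(-0.25) + (-1.25)·(-1.25) + (1.75)·(1.75) + (-0.25)·(-0.25)) / 3 = 4.75/3 = 1.5833
  S[X_2,X_3] = ((-0.25)·(-1) + (-1.25)·(0) + (1.75)·(1) + (-0.25)·(0)) / 3 = 2/3 = 0.6667
  S[X_3,X_3] = ((-1)·(-1) + (0)·(0) + (1)·(1) + (0)·(0)) / 3 = 2/3 = 0.6667

S is symmetric (S[j,i] = S[i,j]). Assembling:

S = [[0.9167, 0.25, -0.3333],
 [0.25, 1.5833, 0.6667],
 [-0.3333, 0.6667, 0.6667]]


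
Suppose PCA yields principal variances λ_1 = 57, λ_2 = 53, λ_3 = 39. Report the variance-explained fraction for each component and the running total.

Step 1 — total variance = trace(Sigma) = Σ λ_i = 57 + 53 + 39 = 149.

Step 2 — fraction explained by component i = λ_i / Σ λ:
  PC1: 57/149 = 0.3826
  PC2: 53/149 = 0.3557
  PC3: 39/149 = 0.2617

Step 3 — cumulative fraction after k components = (λ_1 + ... + λ_k) / Σ λ:
  k = 1: 57/149 = 0.3826
  k = 2: (57 + 53)/149 = 110/149 = 0.7383
  k = 3: (57 + 53 + 39)/149 = 149/149 = 1

Summary (fraction, with percent):

explained: PC1 0.3826 (38.26%), PC2 0.3557 (35.57%), PC3 0.2617 (26.17%);  cumulative: 0.3826, 0.7383, 1


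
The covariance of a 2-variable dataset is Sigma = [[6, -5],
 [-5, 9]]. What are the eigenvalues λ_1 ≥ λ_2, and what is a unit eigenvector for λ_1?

Step 1 — characteristic polynomial of 2×2 Sigma:
  det(Sigma - λI) = λ² - trace · λ + det = 0.
  trace = 6 + 9 = 15, det = 6·9 - (-5)² = 29.
Step 2 — discriminant:
  Δ = trace² - 4·det = 225 - 116 = 109.
Step 3 — eigenvalues:
  λ = (trace ± √Δ)/2 = (15 ± 10.4403)/2,
  λ_1 = 12.7202,  λ_2 = 2.2798.

Step 4 — unit eigenvector for λ_1: solve (Sigma - λ_1 I)v = 0. First row:
  (6 - 12.7202)·v_x + (-5)·v_y = 0, i.e. (-6.7202)·v_x + (-5)·v_y = 0,
  so v ∝ (b, λ_1 - a) = (-5, 6.7202); multiply by -1 so the first entry is positive: u = (5, -6.7202).
  ||u|| = √((5)² + (-6.7202)²) = √(70.1605) ≈ 8.3762,
  v_1 = u/||u|| ≈ (0.5969, -0.8023) (||v_1|| = 1).

λ_1 = 12.7202,  λ_2 = 2.2798;  v_1 ≈ (0.5969, -0.8023)


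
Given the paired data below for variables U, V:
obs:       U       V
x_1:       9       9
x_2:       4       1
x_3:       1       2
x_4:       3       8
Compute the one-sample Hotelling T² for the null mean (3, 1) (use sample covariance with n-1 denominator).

Step 1 — sample mean vector:
  mean(U) = (9 + 4 + 1 + 3) / 4 = 17/4 = 4.25
  mean(V) = (9 + 1 + 2 + 8) / 4 = 20/4 = 5
  x̄ = (4.25, 5),  deviation x̄ - mu_0 = (4.25, 5) - (3, 1) = (1.25, 4).

Step 2 — sample covariance matrix, S[i,j] = (1/(n-1)) · Σ_k (x_{k,i} - mean_i) · (x_{k,j} - mean_j), divisor n-1 = 3:
  S[U,U] = ((4.75)·(4.75) + (-0.25)·(-0.25) + (-3.25)·(-3.25) + (-1.25)·(-1.25)) / 3 = 34.75/3 = 11.5833
  S[U,V] = ((4.75)·(4) + (-0.25)·(-4) + (-3.25)·(-3) + (-1.25)·(3)) / 3 = 26/3 = 8.6667
  S[V,V] = ((4)·(4) + (-4)·(-4) + (-3)·(-3) + (3)·(3)) / 3 = 50/3 = 16.6667
  S = [[11.5833, 8.6667],
 [8.6667, 16.6667]].

Step 3 — invert S. det(S) = 11.5833·16.6667 - (8.6667)² = 117.9444.
  S^{-1} = (1/det) · [[d, -b], [-b, a]] = [[0.1413, -0.0735],
 [-0.0735, 0.0982]].

Step 4 — quadratic form (x̄ - mu_0)^T · S^{-1} · (x̄ - mu_0):
  S^{-1} · (x̄ - mu_0) = (-0.1173, 0.301),
  (x̄ - mu_0)^T · [...] = (1.25)·(-0.1173) + (4)·(0.301) = 1.0573.

Step 5 — scale by n: T² = 4 · 1.0573 = 4.2294.

T² ≈ 4.2294


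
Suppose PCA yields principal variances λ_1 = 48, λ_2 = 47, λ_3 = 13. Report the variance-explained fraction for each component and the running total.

Step 1 — total variance = trace(Sigma) = Σ λ_i = 48 + 47 + 13 = 108.

Step 2 — fraction explained by component i = λ_i / Σ λ:
  PC1: 48/108 = 0.4444
  PC2: 47/108 = 0.4352
  PC3: 13/108 = 0.1204

Step 3 — cumulative fraction after k components = (λ_1 + ... + λ_k) / Σ λ:
  k = 1: 48/108 = 0.4444
  k = 2: (48 + 47)/108 = 95/108 = 0.8796
  k = 3: (48 + 47 + 13)/108 = 108/108 = 1

Summary (fraction, with percent):

explained: PC1 0.4444 (44.44%), PC2 0.4352 (43.52%), PC3 0.1204 (12.04%);  cumulative: 0.4444, 0.8796, 1


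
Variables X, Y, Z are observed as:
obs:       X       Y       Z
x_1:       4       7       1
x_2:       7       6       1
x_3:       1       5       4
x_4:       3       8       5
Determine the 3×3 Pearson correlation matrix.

Step 1 — column means:
  mean(X) = (4 + 7 + 1 + 3) / 4 = 15/4 = 3.75
  mean(Y) = (7 + 6 + 5 + 8) / 4 = 26/4 = 6.5
  mean(Z) = (1 + 1 + 4 + 5) / 4 = 11/4 = 2.75

Step 2 — sample variances and covariances s[i,j] = (1/(n-1)) · Σ_k (x_{k,i} - mean_i) · (x_{k,j} - mean_j), with n-1 = 3:
  s[X,X] = ((0.25)·(0.25) + (3.25)·(3.25) + (-2.75)·(-2.75) + (-0.75)·(-0.75)) / 3 = 18.75/3 = 6.25
  s[X,Y] = ((0.25)·(0.5) + (3.25)·(-0.5) + (-2.75)·(-1.5) + (-0.75)·(1.5)) / 3 = 1.5/3 = 0.5
  s[X,Z] = ((0.25)·(-1.75) + (3.25)·(-1.75) + (-2.75)·(1.25) + (-0.75)·(2.25)) / 3 = -11.25/3 = -3.75
  s[Y,Y] = ((0.5)·(0.5) + (-0.5)·(-0.5) + (-1.5)·(-1.5) + (1.5)·(1.5)) / 3 = 5/3 = 1.6667
  s[Y,Z] = ((0.5)·(-1.75) + (-0.5)·(-1.75) + (-1.5)·(1.25) + (1.5)·(2.25)) / 3 = 1.5/3 = 0.5
  s[Z,Z] = ((-1.75)·(-1.75) + (-1.75)·(-1.75) + (1.25)·(1.25) + (2.25)·(2.25)) / 3 = 12.75/3 = 4.25
  Sample standard deviations s_i = √(s[i,i]):
  s(X) = √(6.25) = 2.5
  s(Y) = √(1.6667) = 1.291
  s(Z) = √(4.25) = 2.0616

Step 3 — r_{ij} = s_{ij} / (s_i · s_j):
  r[X,X] = 1 (diagonal).
  r[X,Y] = 0.5 / (2.5 · 1.291) = 0.5 / 3.2275 = 0.1549
  r[X,Z] = -3.75 / (2.5 · 2.0616) = -3.75 / 5.1539 = -0.7276
  r[Y,Y] = 1 (diagonal).
  r[Y,Z] = 0.5 / (1.291 · 2.0616) = 0.5 / 2.6615 = 0.1879
  r[Z,Z] = 1 (diagonal).

R is symmetric with unit diagonal. Assembling:

R = [[1, 0.1549, -0.7276],
 [0.1549, 1, 0.1879],
 [-0.7276, 0.1879, 1]]


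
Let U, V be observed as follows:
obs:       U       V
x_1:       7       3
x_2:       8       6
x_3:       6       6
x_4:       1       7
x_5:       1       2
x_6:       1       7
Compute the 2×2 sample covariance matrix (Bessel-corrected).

Step 1 — column means:
  mean(U) = (7 + 8 + 6 + 1 + 1 + 1) / 6 = 24/6 = 4
  mean(V) = (3 + 6 + 6 + 7 + 2 + 7) / 6 = 31/6 = 5.1667

Step 2 — sample covariance S[i,j] = (1/(n-1)) · Σ_k (x_{k,i} - mean_i) · (x_{k,j} - mean_j), with n-1 = 5.
  S[U,U] = ((3)·(3) + (4)·(4) + (2)·(2) + (-3)·(-3) + (-3)·(-3) + (-3)·(-3)) / 5 = 56/5 = 11.2
  S[U,V] = ((3)·(-2.1667) + (4)·(0.8333) + (2)·(0.8333) + (-3)·(1.8333) + (-3)·(-3.1667) + (-3)·(1.8333)) / 5 = -3/5 = -0.6
  S[V,V] = ((-2.1667)·(-2.1667) + (0.8333)·(0.8333) + (0.8333)·(0.8333) + (1.8333)·(1.8333) + (-3.1667)·(-3.1667) + (1.8333)·(1.8333)) / 5 = 22.8333/5 = 4.5667

S is symmetric (S[j,i] = S[i,j]). Assembling:

S = [[11.2, -0.6],
 [-0.6, 4.5667]]


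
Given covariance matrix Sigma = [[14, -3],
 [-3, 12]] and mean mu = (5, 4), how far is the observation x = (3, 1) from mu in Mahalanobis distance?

Step 1 — centre the observation: (x - mu) = (-2, -3).

Step 2 — invert Sigma. det(Sigma) = 14·12 - (-3)² = 159.
  Sigma^{-1} = (1/det) · [[d, -b], [-b, a]] = [[0.0755, 0.0189],
 [0.0189, 0.0881]].

Step 3 — form the quadratic (x - mu)^T · Sigma^{-1} · (x - mu):
  Sigma^{-1} · (x - mu) = (-0.2075, -0.3019).
  (x - mu)^T · [Sigma^{-1} · (x - mu)] = (-2)·(-0.2075) + (-3)·(-0.3019) = 1.3208.

Step 4 — take square root: d = √(1.3208) ≈ 1.1492.

d(x, mu) = √(1.3208) ≈ 1.1492


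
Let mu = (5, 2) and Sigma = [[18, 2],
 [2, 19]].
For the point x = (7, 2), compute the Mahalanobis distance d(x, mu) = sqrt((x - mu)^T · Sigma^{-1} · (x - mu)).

Step 1 — centre the observation: (x - mu) = (2, 0).

Step 2 — invert Sigma. det(Sigma) = 18·19 - (2)² = 338.
  Sigma^{-1} = (1/det) · [[d, -b], [-b, a]] = [[0.0562, -0.0059],
 [-0.0059, 0.0533]].

Step 3 — form the quadratic (x - mu)^T · Sigma^{-1} · (x - mu):
  Sigma^{-1} · (x - mu) = (0.1124, -0.0118).
  (x - mu)^T · [Sigma^{-1} · (x - mu)] = (2)·(0.1124) + (0)·(-0.0118) = 0.2249.

Step 4 — take square root: d = √(0.2249) ≈ 0.4742.

d(x, mu) = √(0.2249) ≈ 0.4742


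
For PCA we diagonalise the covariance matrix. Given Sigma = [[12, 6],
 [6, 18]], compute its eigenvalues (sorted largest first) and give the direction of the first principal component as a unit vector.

Step 1 — characteristic polynomial of 2×2 Sigma:
  det(Sigma - λI) = λ² - trace · λ + det = 0.
  trace = 12 + 18 = 30, det = 12·18 - (6)² = 180.
Step 2 — discriminant:
  Δ = trace² - 4·det = 900 - 720 = 180.
Step 3 — eigenvalues:
  λ = (trace ± √Δ)/2 = (30 ± 13.4164)/2,
  λ_1 = 21.7082,  λ_2 = 8.2918.

Step 4 — unit eigenvector for λ_1: solve (Sigma - λ_1 I)v = 0. First row:
  (12 - 21.7082)·v_x + (6)·v_y = 0, i.e. (-9.7082)·v_x + (6)·v_y = 0,
  so v ∝ (b, λ_1 - a) = (6, 9.7082) = u.
  ||u|| = √((6)² + (9.7082)²) = √(130.2492) ≈ 11.4127,
  v_1 = u/||u|| ≈ (0.5257, 0.8507) (||v_1|| = 1).

λ_1 = 21.7082,  λ_2 = 8.2918;  v_1 ≈ (0.5257, 0.8507)


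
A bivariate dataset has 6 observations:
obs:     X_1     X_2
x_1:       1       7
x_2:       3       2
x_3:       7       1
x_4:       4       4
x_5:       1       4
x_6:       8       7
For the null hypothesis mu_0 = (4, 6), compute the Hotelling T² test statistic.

Step 1 — sample mean vector:
  mean(X_1) = (1 + 3 + 7 + 4 + 1 + 8) / 6 = 24/6 = 4
  mean(X_2) = (7 + 2 + 1 + 4 + 4 + 7) / 6 = 25/6 = 4.1667
  x̄ = (4, 4.1667),  deviation x̄ - mu_0 = (4, 4.1667) - (4, 6) = (0, -1.8333).

Step 2 — sample covariance matrix, S[i,j] = (1/(n-1)) · Σ_k (x_{k,i} - mean_i) · (x_{k,j} - mean_j), divisor n-1 = 5:
  S[X_1,X_1] = ((-3)·(-3) + (-1)·(-1) + (3)·(3) + (0)·(0) + (-3)·(-3) + (4)·(4)) / 5 = 44/5 = 8.8
  S[X_1,X_2] = ((-3)·(2.8333) + (-1)·(-2.1667) + (3)·(-3.1667) + (0)·(-0.1667) + (-3)·(-0.1667) + (4)·(2.8333)) / 5 = -4/5 = -0.8
  S[X_2,X_2] = ((2.8333)·(2.8333) + (-2.1667)·(-2.1667) + (-3.1667)·(-3.1667) + (-0.1667)·(-0.1667) + (-0.1667)·(-0.1667) + (2.8333)·(2.8333)) / 5 = 30.8333/5 = 6.1667
  S = [[8.8, -0.8],
 [-0.8, 6.1667]].

Step 3 — invert S. det(S) = 8.8·6.1667 - (-0.8)² = 53.6267.
  S^{-1} = (1/det) · [[d, -b], [-b, a]] = [[0.115, 0.0149],
 [0.0149, 0.1641]].

Step 4 — quadratic form (x̄ - mu_0)^T · S^{-1} · (x̄ - mu_0):
  S^{-1} · (x̄ - mu_0) = (-0.0273, -0.3008),
  (x̄ - mu_0)^T · [...] = (0)·(-0.0273) + (-1.8333)·(-0.3008) = 0.5515.

Step 5 — scale by n: T² = 6 · 0.5515 = 3.3093.

T² ≈ 3.3093


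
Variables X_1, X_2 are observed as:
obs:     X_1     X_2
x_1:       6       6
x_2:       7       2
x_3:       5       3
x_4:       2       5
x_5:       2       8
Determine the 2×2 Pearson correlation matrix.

Step 1 — column means:
  mean(X_1) = (6 + 7 + 5 + 2 + 2) / 5 = 22/5 = 4.4
  mean(X_2) = (6 + 2 + 3 + 5 + 8) / 5 = 24/5 = 4.8

Step 2 — sample variances and covariances s[i,j] = (1/(n-1)) · Σ_k (x_{k,i} - mean_i) · (x_{k,j} - mean_j), with n-1 = 4:
  s[X_1,X_1] = ((1.6)·(1.6) + (2.6)·(2.6) + (0.6)·(0.6) + (-2.4)·(-2.4) + (-2.4)·(-2.4)) / 4 = 21.2/4 = 5.3
  s[X_1,X_2] = ((1.6)·(1.2) + (2.6)·(-2.8) + (0.6)·(-1.8) + (-2.4)·(0.2) + (-2.4)·(3.2)) / 4 = -14.6/4 = -3.65
  s[X_2,X_2] = ((1.2)·(1.2) + (-2.8)·(-2.8) + (-1.8)·(-1.8) + (0.2)·(0.2) + (3.2)·(3.2)) / 4 = 22.8/4 = 5.7
  Sample standard deviations s_i = √(s[i,i]):
  s(X_1) = √(5.3) = 2.3022
  s(X_2) = √(5.7) = 2.3875

Step 3 — r_{ij} = s_{ij} / (s_i · s_j):
  r[X_1,X_1] = 1 (diagonal).
  r[X_1,X_2] = -3.65 / (2.3022 · 2.3875) = -3.65 / 5.4964 = -0.6641
  r[X_2,X_2] = 1 (diagonal).

R is symmetric with unit diagonal. Assembling:

R = [[1, -0.6641],
 [-0.6641, 1]]


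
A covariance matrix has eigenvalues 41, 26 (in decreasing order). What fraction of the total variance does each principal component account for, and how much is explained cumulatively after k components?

Step 1 — total variance = trace(Sigma) = Σ λ_i = 41 + 26 = 67.

Step 2 — fraction explained by component i = λ_i / Σ λ:
  PC1: 41/67 = 0.6119
  PC2: 26/67 = 0.3881

Step 3 — cumulative fraction after k components = (λ_1 + ... + λ_k) / Σ λ:
  k = 1: 41/67 = 0.6119
  k = 2: (41 + 26)/67 = 67/67 = 1

Summary (fraction, with percent):

explained: PC1 0.6119 (61.19%), PC2 0.3881 (38.81%);  cumulative: 0.6119, 1


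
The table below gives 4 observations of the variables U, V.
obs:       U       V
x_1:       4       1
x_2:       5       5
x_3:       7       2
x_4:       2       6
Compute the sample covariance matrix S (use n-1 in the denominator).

Step 1 — column means:
  mean(U) = (4 + 5 + 7 + 2) / 4 = 18/4 = 4.5
  mean(V) = (1 + 5 + 2 + 6) / 4 = 14/4 = 3.5

Step 2 — sample covariance S[i,j] = (1/(n-1)) · Σ_k (x_{k,i} - mean_i) · (x_{k,j} - mean_j), with n-1 = 3.
  S[U,U] = ((-0.5)·(-0.5) + (0.5)·(0.5) + (2.5)·(2.5) + (-2.5)·(-2.5)) / 3 = 13/3 = 4.3333
  S[U,V] = ((-0.5)·(-2.5) + (0.5)·(1.5) + (2.5)·(-1.5) + (-2.5)·(2.5)) / 3 = -8/3 = -2.6667
  S[V,V] = ((-2.5)·(-2.5) + (1.5)·(1.5) + (-1.5)·(-1.5) + (2.5)·(2.5)) / 3 = 17/3 = 5.6667

S is symmetric (S[j,i] = S[i,j]). Assembling:

S = [[4.3333, -2.6667],
 [-2.6667, 5.6667]]


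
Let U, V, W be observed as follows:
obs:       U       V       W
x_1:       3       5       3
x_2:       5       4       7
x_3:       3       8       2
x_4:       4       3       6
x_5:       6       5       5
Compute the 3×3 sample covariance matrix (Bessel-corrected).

Step 1 — column means:
  mean(U) = (3 + 5 + 3 + 4 + 6) / 5 = 21/5 = 4.2
  mean(V) = (5 + 4 + 8 + 3 + 5) / 5 = 25/5 = 5
  mean(W) = (3 + 7 + 2 + 6 + 5) / 5 = 23/5 = 4.6

Step 2 — sample covariance S[i,j] = (1/(n-1)) · Σ_k (x_{k,i} - mean_i) · (x_{k,j} - mean_j), with n-1 = 4.
  S[U,U] = ((-1.2)·(-1.2) + (0.8)·(0.8) + (-1.2)·(-1.2) + (-0.2)·(-0.2) + (1.8)·(1.8)) / 4 = 6.8/4 = 1.7
  S[U,V] = ((-1.2)·(0) + (0.8)·(-1) + (-1.2)·(3) + (-0.2)·(-2) + (1.8)·(0)) / 4 = -4/4 = -1
  S[U,W] = ((-1.2)·(-1.6) + (0.8)·(2.4) + (-1.2)·(-2.6) + (-0.2)·(1.4) + (1.8)·(0.4)) / 4 = 7.4/4 = 1.85
  S[V,V] = ((0)·(0) + (-1)·(-1) + (3)·(3) + (-2)·(-2) + (0)·(0)) / 4 = 14/4 = 3.5
  S[V,W] = ((0)·(-1.6) + (-1)·(2.4) + (3)·(-2.6) + (-2)·(1.4) + (0)·(0.4)) / 4 = -13/4 = -3.25
  S[W,W] = ((-1.6)·(-1.6) + (2.4)·(2.4) + (-2.6)·(-2.6) + (1.4)·(1.4) + (0.4)·(0.4)) / 4 = 17.2/4 = 4.3

S is symmetric (S[j,i] = S[i,j]). Assembling:

S = [[1.7, -1, 1.85],
 [-1, 3.5, -3.25],
 [1.85, -3.25, 4.3]]


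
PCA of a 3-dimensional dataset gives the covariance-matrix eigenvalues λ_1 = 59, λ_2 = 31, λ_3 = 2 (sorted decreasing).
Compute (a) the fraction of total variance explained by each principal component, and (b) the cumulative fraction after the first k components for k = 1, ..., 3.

Step 1 — total variance = trace(Sigma) = Σ λ_i = 59 + 31 + 2 = 92.

Step 2 — fraction explained by component i = λ_i / Σ λ:
  PC1: 59/92 = 0.6413
  PC2: 31/92 = 0.337
  PC3: 2/92 = 0.0217

Step 3 — cumulative fraction after k components = (λ_1 + ... + λ_k) / Σ λ:
  k = 1: 59/92 = 0.6413
  k = 2: (59 + 31)/92 = 90/92 = 0.9783
  k = 3: (59 + 31 + 2)/92 = 92/92 = 1

Summary (fraction, with percent):

explained: PC1 0.6413 (64.13%), PC2 0.337 (33.7%), PC3 0.0217 (2.17%);  cumulative: 0.6413, 0.9783, 1


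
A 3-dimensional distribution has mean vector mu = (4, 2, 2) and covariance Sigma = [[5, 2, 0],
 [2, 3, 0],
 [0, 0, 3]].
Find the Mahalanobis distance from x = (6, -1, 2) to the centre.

Step 1 — centre the observation: (x - mu) = (2, -3, 0).

Step 2 — invert Sigma (cofactor / det for 3×3, or solve directly):
  Sigma^{-1} = [[0.2727, -0.1818, 0],
 [-0.1818, 0.4545, 0],
 [0, 0, 0.3333]].

Step 3 — form the quadratic (x - mu)^T · Sigma^{-1} · (x - mu):
  Sigma^{-1} · (x - mu) = (1.0909, -1.7273, 0).
  (x - mu)^T · [Sigma^{-1} · (x - mu)] = (2)·(1.0909) + (-3)·(-1.7273) + (0)·(0) = 7.3636.

Step 4 — take square root: d = √(7.3636) ≈ 2.7136.

d(x, mu) = √(7.3636) ≈ 2.7136


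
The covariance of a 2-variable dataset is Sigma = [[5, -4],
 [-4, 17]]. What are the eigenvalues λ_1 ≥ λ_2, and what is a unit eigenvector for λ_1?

Step 1 — characteristic polynomial of 2×2 Sigma:
  det(Sigma - λI) = λ² - trace · λ + det = 0.
  trace = 5 + 17 = 22, det = 5·17 - (-4)² = 69.
Step 2 — discriminant:
  Δ = trace² - 4·det = 484 - 276 = 208.
Step 3 — eigenvalues:
  λ = (trace ± √Δ)/2 = (22 ± 14.4222)/2,
  λ_1 = 18.2111,  λ_2 = 3.7889.

Step 4 — unit eigenvector for λ_1: solve (Sigma - λ_1 I)v = 0. First row:
  (5 - 18.2111)·v_x + (-4)·v_y = 0, i.e. (-13.2111)·v_x + (-4)·v_y = 0,
  so v ∝ (b, λ_1 - a) = (-4, 13.2111); multiply by -1 so the first entry is positive: u = (4, -13.2111).
  ||u|| = √((4)² + (-13.2111)²) = √(190.5332) ≈ 13.8034,
  v_1 = u/||u|| ≈ (0.2898, -0.9571) (||v_1|| = 1).

λ_1 = 18.2111,  λ_2 = 3.7889;  v_1 ≈ (0.2898, -0.9571)


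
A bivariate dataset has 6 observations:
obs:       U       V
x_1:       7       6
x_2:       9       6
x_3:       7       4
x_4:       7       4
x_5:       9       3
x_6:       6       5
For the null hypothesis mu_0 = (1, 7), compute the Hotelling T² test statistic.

Step 1 — sample mean vector:
  mean(U) = (7 + 9 + 7 + 7 + 9 + 6) / 6 = 45/6 = 7.5
  mean(V) = (6 + 6 + 4 + 4 + 3 + 5) / 6 = 28/6 = 4.6667
  x̄ = (7.5, 4.6667),  deviation x̄ - mu_0 = (7.5, 4.6667) - (1, 7) = (6.5, -2.3333).

Step 2 — sample covariance matrix, S[i,j] = (1/(n-1)) · Σ_k (x_{k,i} - mean_i) · (x_{k,j} - mean_j), divisor n-1 = 5:
  S[U,U] = ((-0.5)·(-0.5) + (1.5)·(1.5) + (-0.5)·(-0.5) + (-0.5)·(-0.5) + (1.5)·(1.5) + (-1.5)·(-1.5)) / 5 = 7.5/5 = 1.5
  S[U,V] = ((-0.5)·(1.3333) + (1.5)·(1.3333) + (-0.5)·(-0.6667) + (-0.5)·(-0.6667) + (1.5)·(-1.6667) + (-1.5)·(0.3333)) / 5 = -1/5 = -0.2
  S[V,V] = ((1.3333)·(1.3333) + (1.3333)·(1.3333) + (-0.6667)·(-0.6667) + (-0.6667)·(-0.6667) + (-1.6667)·(-1.6667) + (0.3333)·(0.3333)) / 5 = 7.3333/5 = 1.4667
  S = [[1.5, -0.2],
 [-0.2, 1.4667]].

Step 3 — invert S. det(S) = 1.5·1.4667 - (-0.2)² = 2.16.
  S^{-1} = (1/det) · [[d, -b], [-b, a]] = [[0.679, 0.0926],
 [0.0926, 0.6944]].

Step 4 — quadratic form (x̄ - mu_0)^T · S^{-1} · (x̄ - mu_0):
  S^{-1} · (x̄ - mu_0) = (4.1975, -1.0185),
  (x̄ - mu_0)^T · [...] = (6.5)·(4.1975) + (-2.3333)·(-1.0185) = 29.6605.

Step 5 — scale by n: T² = 6 · 29.6605 = 177.963.

T² ≈ 177.963


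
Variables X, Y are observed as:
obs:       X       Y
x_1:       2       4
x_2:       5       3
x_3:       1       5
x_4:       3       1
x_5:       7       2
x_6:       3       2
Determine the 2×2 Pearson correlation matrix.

Step 1 — column means:
  mean(X) = (2 + 5 + 1 + 3 + 7 + 3) / 6 = 21/6 = 3.5
  mean(Y) = (4 + 3 + 5 + 1 + 2 + 2) / 6 = 17/6 = 2.8333

Step 2 — sample variances and covariances s[i,j] = (1/(n-1)) · Σ_k (x_{k,i} - mean_i) · (x_{k,j} - mean_j), with n-1 = 5:
  s[X,X] = ((-1.5)·(-1.5) + (1.5)·(1.5) + (-2.5)·(-2.5) + (-0.5)·(-0.5) + (3.5)·(3.5) + (-0.5)·(-0.5)) / 5 = 23.5/5 = 4.7
  s[X,Y] = ((-1.5)·(1.1667) + (1.5)·(0.1667) + (-2.5)·(2.1667) + (-0.5)·(-1.8333) + (3.5)·(-0.8333) + (-0.5)·(-0.8333)) / 5 = -8.5/5 = -1.7
  s[Y,Y] = ((1.1667)·(1.1667) + (0.1667)·(0.1667) + (2.1667)·(2.1667) + (-1.8333)·(-1.8333) + (-0.8333)·(-0.8333) + (-0.8333)·(-0.8333)) / 5 = 10.8333/5 = 2.1667
  Sample standard deviations s_i = √(s[i,i]):
  s(X) = √(4.7) = 2.1679
  s(Y) = √(2.1667) = 1.472

Step 3 — r_{ij} = s_{ij} / (s_i · s_j):
  r[X,X] = 1 (diagonal).
  r[X,Y] = -1.7 / (2.1679 · 1.472) = -1.7 / 3.1911 = -0.5327
  r[Y,Y] = 1 (diagonal).

R is symmetric with unit diagonal. Assembling:

R = [[1, -0.5327],
 [-0.5327, 1]]


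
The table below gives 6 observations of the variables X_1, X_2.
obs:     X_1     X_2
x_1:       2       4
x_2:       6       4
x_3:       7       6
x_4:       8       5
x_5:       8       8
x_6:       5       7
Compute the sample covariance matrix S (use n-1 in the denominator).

Step 1 — column means:
  mean(X_1) = (2 + 6 + 7 + 8 + 8 + 5) / 6 = 36/6 = 6
  mean(X_2) = (4 + 4 + 6 + 5 + 8 + 7) / 6 = 34/6 = 5.6667

Step 2 — sample covariance S[i,j] = (1/(n-1)) · Σ_k (x_{k,i} - mean_i) · (x_{k,j} - mean_j), with n-1 = 5.
  S[X_1,X_1] = ((-4)·(-4) + (0)·(0) + (1)·(1) + (2)·(2) + (2)·(2) + (-1)·(-1)) / 5 = 26/5 = 5.2
  S[X_1,X_2] = ((-4)·(-1.6667) + (0)·(-1.6667) + (1)·(0.3333) + (2)·(-0.6667) + (2)·(2.3333) + (-1)·(1.3333)) / 5 = 9/5 = 1.8
  S[X_2,X_2] = ((-1.6667)·(-1.6667) + (-1.6667)·(-1.6667) + (0.3333)·(0.3333) + (-0.6667)·(-0.6667) + (2.3333)·(2.3333) + (1.3333)·(1.3333)) / 5 = 13.3333/5 = 2.6667

S is symmetric (S[j,i] = S[i,j]). Assembling:

S = [[5.2, 1.8],
 [1.8, 2.6667]]


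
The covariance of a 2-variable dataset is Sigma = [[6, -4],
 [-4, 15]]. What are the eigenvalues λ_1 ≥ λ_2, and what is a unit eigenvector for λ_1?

Step 1 — characteristic polynomial of 2×2 Sigma:
  det(Sigma - λI) = λ² - trace · λ + det = 0.
  trace = 6 + 15 = 21, det = 6·15 - (-4)² = 74.
Step 2 — discriminant:
  Δ = trace² - 4·det = 441 - 296 = 145.
Step 3 — eigenvalues:
  λ = (trace ± √Δ)/2 = (21 ± 12.0416)/2,
  λ_1 = 16.5208,  λ_2 = 4.4792.

Step 4 — unit eigenvector for λ_1: solve (Sigma - λ_1 I)v = 0. First row:
  (6 - 16.5208)·v_x + (-4)·v_y = 0, i.e. (-10.5208)·v_x + (-4)·v_y = 0,
  so v ∝ (b, λ_1 - a) = (-4, 10.5208); multiply by -1 so the first entry is positive: u = (4, -10.5208).
  ||u|| = √((4)² + (-10.5208)²) = √(126.6872) ≈ 11.2555,
  v_1 = u/||u|| ≈ (0.3554, -0.9347) (||v_1|| = 1).

λ_1 = 16.5208,  λ_2 = 4.4792;  v_1 ≈ (0.3554, -0.9347)


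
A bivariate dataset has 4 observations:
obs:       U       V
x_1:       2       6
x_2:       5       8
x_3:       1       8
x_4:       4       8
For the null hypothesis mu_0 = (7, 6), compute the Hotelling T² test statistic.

Step 1 — sample mean vector:
  mean(U) = (2 + 5 + 1 + 4) / 4 = 12/4 = 3
  mean(V) = (6 + 8 + 8 + 8) / 4 = 30/4 = 7.5
  x̄ = (3, 7.5),  deviation x̄ - mu_0 = (3, 7.5) - (7, 6) = (-4, 1.5).

Step 2 — sample covariance matrix, S[i,j] = (1/(n-1)) · Σ_k (x_{k,i} - mean_i) · (x_{k,j} - mean_j), divisor n-1 = 3:
  S[U,U] = ((-1)·(-1) + (2)·(2) + (-2)·(-2) + (1)·(1)) / 3 = 10/3 = 3.3333
  S[U,V] = ((-1)·(-1.5) + (2)·(0.5) + (-2)·(0.5) + (1)·(0.5)) / 3 = 2/3 = 0.6667
  S[V,V] = ((-1.5)·(-1.5) + (0.5)·(0.5) + (0.5)·(0.5) + (0.5)·(0.5)) / 3 = 3/3 = 1
  S = [[3.3333, 0.6667],
 [0.6667, 1]].

Step 3 — invert S. det(S) = 3.3333·1 - (0.6667)² = 2.8889.
  S^{-1} = (1/det) · [[d, -b], [-b, a]] = [[0.3462, -0.2308],
 [-0.2308, 1.1538]].

Step 4 — quadratic form (x̄ - mu_0)^T · S^{-1} · (x̄ - mu_0):
  S^{-1} · (x̄ - mu_0) = (-1.7308, 2.6538),
  (x̄ - mu_0)^T · [...] = (-4)·(-1.7308) + (1.5)·(2.6538) = 10.9038.

Step 5 — scale by n: T² = 4 · 10.9038 = 43.6154.

T² ≈ 43.6154


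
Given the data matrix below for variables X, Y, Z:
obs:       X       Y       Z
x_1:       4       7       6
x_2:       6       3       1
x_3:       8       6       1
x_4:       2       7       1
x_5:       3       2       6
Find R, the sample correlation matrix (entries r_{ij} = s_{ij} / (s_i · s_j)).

Step 1 — column means:
  mean(X) = (4 + 6 + 8 + 2 + 3) / 5 = 23/5 = 4.6
  mean(Y) = (7 + 3 + 6 + 7 + 2) / 5 = 25/5 = 5
  mean(Z) = (6 + 1 + 1 + 1 + 6) / 5 = 15/5 = 3

Step 2 — sample variances and covariances s[i,j] = (1/(n-1)) · Σ_k (x_{k,i} - mean_i) · (x_{k,j} - mean_j), with n-1 = 4:
  s[X,X] = ((-0.6)·(-0.6) + (1.4)·(1.4) + (3.4)·(3.4) + (-2.6)·(-2.6) + (-1.6)·(-1.6)) / 4 = 23.2/4 = 5.8
  s[X,Y] = ((-0.6)·(2) + (1.4)·(-2) + (3.4)·(1) + (-2.6)·(2) + (-1.6)·(-3)) / 4 = -1/4 = -0.25
  s[X,Z] = ((-0.6)·(3) + (1.4)·(-2) + (3.4)·(-2) + (-2.6)·(-2) + (-1.6)·(3)) / 4 = -11/4 = -2.75
  s[Y,Y] = ((2)·(2) + (-2)·(-2) + (1)·(1) + (2)·(2) + (-3)·(-3)) / 4 = 22/4 = 5.5
  s[Y,Z] = ((2)·(3) + (-2)·(-2) + (1)·(-2) + (2)·(-2) + (-3)·(3)) / 4 = -5/4 = -1.25
  s[Z,Z] = ((3)·(3) + (-2)·(-2) + (-2)·(-2) + (-2)·(-2) + (3)·(3)) / 4 = 30/4 = 7.5
  Sample standard deviations s_i = √(s[i,i]):
  s(X) = √(5.8) = 2.4083
  s(Y) = √(5.5) = 2.3452
  s(Z) = √(7.5) = 2.7386

Step 3 — r_{ij} = s_{ij} / (s_i · s_j):
  r[X,X] = 1 (diagonal).
  r[X,Y] = -0.25 / (2.4083 · 2.3452) = -0.25 / 5.648 = -0.0443
  r[X,Z] = -2.75 / (2.4083 · 2.7386) = -2.75 / 6.5955 = -0.417
  r[Y,Y] = 1 (diagonal).
  r[Y,Z] = -1.25 / (2.3452 · 2.7386) = -1.25 / 6.4226 = -0.1946
  r[Z,Z] = 1 (diagonal).

R is symmetric with unit diagonal. Assembling:

R = [[1, -0.0443, -0.417],
 [-0.0443, 1, -0.1946],
 [-0.417, -0.1946, 1]]


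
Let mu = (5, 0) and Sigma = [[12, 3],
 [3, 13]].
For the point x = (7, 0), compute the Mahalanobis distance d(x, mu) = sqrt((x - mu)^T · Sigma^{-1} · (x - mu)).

Step 1 — centre the observation: (x - mu) = (2, 0).

Step 2 — invert Sigma. det(Sigma) = 12·13 - (3)² = 147.
  Sigma^{-1} = (1/det) · [[d, -b], [-b, a]] = [[0.0884, -0.0204],
 [-0.0204, 0.0816]].

Step 3 — form the quadratic (x - mu)^T · Sigma^{-1} · (x - mu):
  Sigma^{-1} · (x - mu) = (0.1769, -0.0408).
  (x - mu)^T · [Sigma^{-1} · (x - mu)] = (2)·(0.1769) + (0)·(-0.0408) = 0.3537.

Step 4 — take square root: d = √(0.3537) ≈ 0.5948.

d(x, mu) = √(0.3537) ≈ 0.5948
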